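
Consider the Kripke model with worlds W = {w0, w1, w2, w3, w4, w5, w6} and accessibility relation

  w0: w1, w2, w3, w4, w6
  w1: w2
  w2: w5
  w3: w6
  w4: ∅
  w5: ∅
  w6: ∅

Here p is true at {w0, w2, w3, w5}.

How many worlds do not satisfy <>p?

w0: successors {w1, w2, w3, w4, w6}; p there: w1:F, w2:T, w3:T, w4:F, w6:F. ✓
w1: successors {w2}; p there: w2:T. ✓
w2: successors {w5}; p there: w5:T. ✓
w3: successors {w6}; p there: w6:F. ✗
w4: no successors, so <>p fails. ✗
w5: no successors, so <>p fails. ✗
w6: no successors, so <>p fails. ✗
Satisfying worlds: {w0, w1, w2}.
So <>p fails at the other 4 worlds.

4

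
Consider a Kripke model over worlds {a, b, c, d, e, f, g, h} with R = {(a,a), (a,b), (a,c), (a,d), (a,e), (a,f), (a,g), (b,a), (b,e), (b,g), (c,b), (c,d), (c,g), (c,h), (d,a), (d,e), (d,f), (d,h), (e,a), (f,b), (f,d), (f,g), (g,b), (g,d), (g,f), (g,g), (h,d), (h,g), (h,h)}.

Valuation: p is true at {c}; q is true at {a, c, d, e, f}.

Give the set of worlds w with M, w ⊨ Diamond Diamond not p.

a: successors {a, b, c, d, e, f, g}; Diamond not p there: a:T, b:T, c:T, d:T, e:T, f:T, g:T. ✓
b: successors {a, e, g}; Diamond not p there: a:T, e:T, g:T. ✓
c: successors {b, d, g, h}; Diamond not p there: b:T, d:T, g:T, h:T. ✓
d: successors {a, e, f, h}; Diamond not p there: a:T, e:T, f:T, h:T. ✓
e: successors {a}; Diamond not p there: a:T. ✓
f: successors {b, d, g}; Diamond not p there: b:T, d:T, g:T. ✓
g: successors {b, d, f, g}; Diamond not p there: b:T, d:T, f:T, g:T. ✓
h: successors {d, g, h}; Diamond not p there: d:T, g:T, h:T. ✓

{a, b, c, d, e, f, g, h}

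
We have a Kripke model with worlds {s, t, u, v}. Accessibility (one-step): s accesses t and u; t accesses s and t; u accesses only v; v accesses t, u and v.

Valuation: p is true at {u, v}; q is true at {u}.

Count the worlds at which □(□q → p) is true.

4

s: successors {t, u}; □q → p there: t:T, u:T. ✓
t: successors {s, t}; □q → p there: s:T, t:T. ✓
u: successors {v}; □q → p there: v:T. ✓
v: successors {t, u, v}; □q → p there: t:T, u:T, v:T. ✓
Satisfying worlds: {s, t, u, v}.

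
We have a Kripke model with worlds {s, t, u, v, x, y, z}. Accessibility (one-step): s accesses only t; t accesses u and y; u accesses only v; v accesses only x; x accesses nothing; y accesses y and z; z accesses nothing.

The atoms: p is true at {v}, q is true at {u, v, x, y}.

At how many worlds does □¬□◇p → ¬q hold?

5

s: □¬□◇p is T, ¬q is T. ✓
t: □¬□◇p is T, ¬q is T. ✓
u: □¬□◇p is T, ¬q is F. ✗
v: □¬□◇p is F, ¬q is F. ✓
x: □¬□◇p is T, ¬q is F. ✗
y: □¬□◇p is F, ¬q is F. ✓
z: □¬□◇p is T, ¬q is T. ✓
Satisfying worlds: {s, t, v, y, z}.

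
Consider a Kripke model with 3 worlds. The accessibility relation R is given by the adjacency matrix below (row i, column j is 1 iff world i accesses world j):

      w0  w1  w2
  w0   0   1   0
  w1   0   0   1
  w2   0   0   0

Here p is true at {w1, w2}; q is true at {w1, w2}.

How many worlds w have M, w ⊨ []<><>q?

1

w0: successors {w1}; <><>q there: w1:F. ✗
w1: successors {w2}; <><>q there: w2:F. ✗
w2: no successors, so []<><>q holds vacuously. ✓
Satisfying worlds: {w2}.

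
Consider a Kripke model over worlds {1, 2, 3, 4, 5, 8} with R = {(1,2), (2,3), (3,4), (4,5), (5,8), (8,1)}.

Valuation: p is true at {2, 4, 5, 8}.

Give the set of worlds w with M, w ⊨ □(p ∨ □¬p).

1: successors {2}; p ∨ □¬p there: 2:T. ✓
2: successors {3}; p ∨ □¬p there: 3:F. ✗
3: successors {4}; p ∨ □¬p there: 4:T. ✓
4: successors {5}; p ∨ □¬p there: 5:T. ✓
5: successors {8}; p ∨ □¬p there: 8:T. ✓
8: successors {1}; p ∨ □¬p there: 1:F. ✗

{1, 3, 4, 5}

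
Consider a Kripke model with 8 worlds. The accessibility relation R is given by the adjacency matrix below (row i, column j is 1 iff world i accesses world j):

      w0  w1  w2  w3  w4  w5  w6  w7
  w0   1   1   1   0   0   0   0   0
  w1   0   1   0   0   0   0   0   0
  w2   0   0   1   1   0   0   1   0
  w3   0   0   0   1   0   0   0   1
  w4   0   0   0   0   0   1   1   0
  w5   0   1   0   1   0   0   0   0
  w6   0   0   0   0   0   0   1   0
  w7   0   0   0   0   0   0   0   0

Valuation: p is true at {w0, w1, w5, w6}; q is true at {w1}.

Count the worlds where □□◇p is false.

5

w0: successors {w0, w1, w2}; □◇p there: w0:T, w1:T, w2:F. ✗
w1: successors {w1}; □◇p there: w1:T. ✓
w2: successors {w2, w3, w6}; □◇p there: w2:F, w3:F, w6:T. ✗
w3: successors {w3, w7}; □◇p there: w3:F, w7:T. ✗
w4: successors {w5, w6}; □◇p there: w5:F, w6:T. ✗
w5: successors {w1, w3}; □◇p there: w1:T, w3:F. ✗
w6: successors {w6}; □◇p there: w6:T. ✓
w7: no successors, so □□◇p holds vacuously. ✓
Satisfying worlds: {w1, w6, w7}.
So □□◇p fails at the other 5 worlds.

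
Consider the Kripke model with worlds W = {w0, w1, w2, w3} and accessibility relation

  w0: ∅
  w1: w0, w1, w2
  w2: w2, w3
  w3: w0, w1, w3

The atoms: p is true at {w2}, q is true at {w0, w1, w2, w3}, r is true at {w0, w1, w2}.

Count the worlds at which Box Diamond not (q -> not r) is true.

2

w0: no successors, so Box Diamond not (q -> not r) holds vacuously. ✓
w1: successors {w0, w1, w2}; Diamond not (q -> not r) there: w0:F, w1:T, w2:T. ✗
w2: successors {w2, w3}; Diamond not (q -> not r) there: w2:T, w3:T. ✓
w3: successors {w0, w1, w3}; Diamond not (q -> not r) there: w0:F, w1:T, w3:T. ✗
Satisfying worlds: {w0, w2}.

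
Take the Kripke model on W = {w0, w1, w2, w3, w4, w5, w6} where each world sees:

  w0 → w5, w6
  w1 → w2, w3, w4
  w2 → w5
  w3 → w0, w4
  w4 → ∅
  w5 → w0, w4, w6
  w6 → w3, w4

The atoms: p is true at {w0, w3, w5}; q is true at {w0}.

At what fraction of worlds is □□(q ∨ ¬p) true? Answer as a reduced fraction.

3/7

w0: successors {w5, w6}; □(q ∨ ¬p) there: w5:T, w6:F. ✗
w1: successors {w2, w3, w4}; □(q ∨ ¬p) there: w2:F, w3:T, w4:T. ✗
w2: successors {w5}; □(q ∨ ¬p) there: w5:T. ✓
w3: successors {w0, w4}; □(q ∨ ¬p) there: w0:F, w4:T. ✗
w4: no successors, so □□(q ∨ ¬p) holds vacuously. ✓
w5: successors {w0, w4, w6}; □(q ∨ ¬p) there: w0:F, w4:T, w6:F. ✗
w6: successors {w3, w4}; □(q ∨ ¬p) there: w3:T, w4:T. ✓
That's 3 of 7 worlds, so 3/7.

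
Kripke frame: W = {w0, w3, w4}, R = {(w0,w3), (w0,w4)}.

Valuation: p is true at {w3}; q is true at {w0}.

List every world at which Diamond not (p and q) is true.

w0: successors {w3, w4}; not (p and q) there: w3:T, w4:T. ✓
w3: no successors, so Diamond not (p and q) fails. ✗
w4: no successors, so Diamond not (p and q) fails. ✗

{w0}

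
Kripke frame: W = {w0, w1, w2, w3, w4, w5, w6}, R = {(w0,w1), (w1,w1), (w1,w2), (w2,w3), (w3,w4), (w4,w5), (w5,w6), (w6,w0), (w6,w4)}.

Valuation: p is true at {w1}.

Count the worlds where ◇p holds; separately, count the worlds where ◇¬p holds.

For ◇p:
w0: successors {w1}; p there: w1:T. ✓
w1: successors {w1, w2}; p there: w1:T, w2:F. ✓
w2: successors {w3}; p there: w3:F. ✗
w3: successors {w4}; p there: w4:F. ✗
w4: successors {w5}; p there: w5:F. ✗
w5: successors {w6}; p there: w6:F. ✗
w6: successors {w0, w4}; p there: w0:F, w4:F. ✗
— 2 worlds.
For ◇¬p:
w0: successors {w1}; ¬p there: w1:F. ✗
w1: successors {w1, w2}; ¬p there: w1:F, w2:T. ✓
w2: successors {w3}; ¬p there: w3:T. ✓
w3: successors {w4}; ¬p there: w4:T. ✓
w4: successors {w5}; ¬p there: w5:T. ✓
w5: successors {w6}; ¬p there: w6:T. ✓
w6: successors {w0, w4}; ¬p there: w0:T, w4:T. ✓
— 6 worlds.

2 and 6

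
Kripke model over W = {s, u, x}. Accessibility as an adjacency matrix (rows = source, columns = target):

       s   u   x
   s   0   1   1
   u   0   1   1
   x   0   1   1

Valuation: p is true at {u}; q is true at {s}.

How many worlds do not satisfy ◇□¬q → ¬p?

1

s: ◇□¬q is T, ¬p is T. ✓
u: ◇□¬q is T, ¬p is F. ✗
x: ◇□¬q is T, ¬p is T. ✓
Satisfying worlds: {s, x}.
So ◇□¬q → ¬p fails at the other 1 world.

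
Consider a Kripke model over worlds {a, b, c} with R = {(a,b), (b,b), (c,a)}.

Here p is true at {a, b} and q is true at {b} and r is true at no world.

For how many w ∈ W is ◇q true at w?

a: successors {b}; q there: b:T. ✓
b: successors {b}; q there: b:T. ✓
c: successors {a}; q there: a:F. ✗
Satisfying worlds: {a, b}.

2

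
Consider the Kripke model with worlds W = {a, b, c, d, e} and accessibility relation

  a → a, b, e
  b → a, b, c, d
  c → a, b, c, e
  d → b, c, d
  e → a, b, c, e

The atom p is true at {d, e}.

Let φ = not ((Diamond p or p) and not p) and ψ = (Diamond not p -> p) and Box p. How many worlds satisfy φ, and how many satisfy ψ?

For not ((Diamond p or p) and not p):
a: (Diamond p or p) and not p is T. ✗
b: (Diamond p or p) and not p is T. ✗
c: (Diamond p or p) and not p is T. ✗
d: (Diamond p or p) and not p is F. ✓
e: (Diamond p or p) and not p is F. ✓
— 2 worlds.
For (Diamond not p -> p) and Box p:
a: Diamond not p -> p is F, Box p is F. ✗
b: Diamond not p -> p is F, Box p is F. ✗
c: Diamond not p -> p is F, Box p is F. ✗
d: Diamond not p -> p is T, Box p is F. ✗
e: Diamond not p -> p is T, Box p is F. ✗
— 0 worlds.

2 and 0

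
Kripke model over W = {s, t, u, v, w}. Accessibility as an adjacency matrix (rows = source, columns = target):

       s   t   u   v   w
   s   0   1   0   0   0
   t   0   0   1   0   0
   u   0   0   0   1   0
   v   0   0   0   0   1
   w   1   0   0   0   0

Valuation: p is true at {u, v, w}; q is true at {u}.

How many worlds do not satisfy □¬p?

s: successors {t}; ¬p there: t:T. ✓
t: successors {u}; ¬p there: u:F. ✗
u: successors {v}; ¬p there: v:F. ✗
v: successors {w}; ¬p there: w:F. ✗
w: successors {s}; ¬p there: s:T. ✓
Satisfying worlds: {s, w}.
So □¬p fails at the other 3 worlds.

3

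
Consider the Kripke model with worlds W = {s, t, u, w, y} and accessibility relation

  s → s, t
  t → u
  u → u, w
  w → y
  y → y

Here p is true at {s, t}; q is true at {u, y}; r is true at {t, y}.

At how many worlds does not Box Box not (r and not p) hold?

s: Box Box not (r and not p) is T. ✗
t: Box Box not (r and not p) is T. ✗
u: Box Box not (r and not p) is F. ✓
w: Box Box not (r and not p) is F. ✓
y: Box Box not (r and not p) is F. ✓
Satisfying worlds: {u, w, y}.

3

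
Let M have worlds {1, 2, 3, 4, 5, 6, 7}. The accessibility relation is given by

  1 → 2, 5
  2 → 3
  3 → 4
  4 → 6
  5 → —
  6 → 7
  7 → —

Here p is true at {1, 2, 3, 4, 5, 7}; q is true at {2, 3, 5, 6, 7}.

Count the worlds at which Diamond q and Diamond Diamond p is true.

3

1: Diamond q is T, Diamond Diamond p is T. ✓
2: Diamond q is T, Diamond Diamond p is T. ✓
3: Diamond q is F, Diamond Diamond p is F. ✗
4: Diamond q is T, Diamond Diamond p is T. ✓
5: Diamond q is F, Diamond Diamond p is F. ✗
6: Diamond q is T, Diamond Diamond p is F. ✗
7: Diamond q is F, Diamond Diamond p is F. ✗
Satisfying worlds: {1, 2, 4}.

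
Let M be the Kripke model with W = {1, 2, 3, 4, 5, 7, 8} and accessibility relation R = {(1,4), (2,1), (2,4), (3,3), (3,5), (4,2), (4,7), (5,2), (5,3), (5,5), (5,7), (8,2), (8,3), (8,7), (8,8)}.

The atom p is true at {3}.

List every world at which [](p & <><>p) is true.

1: successors {4}; p & <><>p there: 4:F. ✗
2: successors {1, 4}; p & <><>p there: 1:F, 4:F. ✗
3: successors {3, 5}; p & <><>p there: 3:T, 5:F. ✗
4: successors {2, 7}; p & <><>p there: 2:F, 7:F. ✗
5: successors {2, 3, 5, 7}; p & <><>p there: 2:F, 3:T, 5:F, 7:F. ✗
7: no successors, so [](p & <><>p) holds vacuously. ✓
8: successors {2, 3, 7, 8}; p & <><>p there: 2:F, 3:T, 7:F, 8:F. ✗

{7}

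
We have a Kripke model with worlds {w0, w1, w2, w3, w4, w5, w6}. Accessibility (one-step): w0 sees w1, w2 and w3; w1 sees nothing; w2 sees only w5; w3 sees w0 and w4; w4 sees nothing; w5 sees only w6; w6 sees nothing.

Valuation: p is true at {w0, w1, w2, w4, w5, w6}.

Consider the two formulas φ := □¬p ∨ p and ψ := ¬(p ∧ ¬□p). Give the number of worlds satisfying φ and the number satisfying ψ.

6 and 6

For □¬p ∨ p:
w0: □¬p is F, p is T. ✓
w1: □¬p is T, p is T. ✓
w2: □¬p is F, p is T. ✓
w3: □¬p is F, p is F. ✗
w4: □¬p is T, p is T. ✓
w5: □¬p is F, p is T. ✓
w6: □¬p is T, p is T. ✓
— 6 worlds.
For ¬(p ∧ ¬□p):
w0: p ∧ ¬□p is T. ✗
w1: p ∧ ¬□p is F. ✓
w2: p ∧ ¬□p is F. ✓
w3: p ∧ ¬□p is F. ✓
w4: p ∧ ¬□p is F. ✓
w5: p ∧ ¬□p is F. ✓
w6: p ∧ ¬□p is F. ✓
— 6 worlds.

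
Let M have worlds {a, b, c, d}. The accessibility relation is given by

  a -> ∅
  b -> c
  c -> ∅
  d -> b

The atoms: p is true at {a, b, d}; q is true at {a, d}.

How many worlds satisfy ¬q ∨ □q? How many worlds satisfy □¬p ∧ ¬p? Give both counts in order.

For ¬q ∨ □q:
a: ¬q is F, □q is T. ✓
b: ¬q is T, □q is F. ✓
c: ¬q is T, □q is T. ✓
d: ¬q is F, □q is F. ✗
— 3 worlds.
For □¬p ∧ ¬p:
a: □¬p is T, ¬p is F. ✗
b: □¬p is T, ¬p is F. ✗
c: □¬p is T, ¬p is T. ✓
d: □¬p is F, ¬p is F. ✗
— 1 world.

3 and 1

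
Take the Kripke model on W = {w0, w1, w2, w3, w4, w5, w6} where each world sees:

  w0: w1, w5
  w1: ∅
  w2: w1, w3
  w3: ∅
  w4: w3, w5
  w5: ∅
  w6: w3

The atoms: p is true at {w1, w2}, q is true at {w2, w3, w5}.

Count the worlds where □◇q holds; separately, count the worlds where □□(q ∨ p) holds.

For □◇q:
w0: successors {w1, w5}; ◇q there: w1:F, w5:F. ✗
w1: no successors, so □◇q holds vacuously. ✓
w2: successors {w1, w3}; ◇q there: w1:F, w3:F. ✗
w3: no successors, so □◇q holds vacuously. ✓
w4: successors {w3, w5}; ◇q there: w3:F, w5:F. ✗
w5: no successors, so □◇q holds vacuously. ✓
w6: successors {w3}; ◇q there: w3:F. ✗
— 3 worlds.
For □□(q ∨ p):
w0: successors {w1, w5}; □(q ∨ p) there: w1:T, w5:T. ✓
w1: no successors, so □□(q ∨ p) holds vacuously. ✓
w2: successors {w1, w3}; □(q ∨ p) there: w1:T, w3:T. ✓
w3: no successors, so □□(q ∨ p) holds vacuously. ✓
w4: successors {w3, w5}; □(q ∨ p) there: w3:T, w5:T. ✓
w5: no successors, so □□(q ∨ p) holds vacuously. ✓
w6: successors {w3}; □(q ∨ p) there: w3:T. ✓
— 7 worlds.

3 and 7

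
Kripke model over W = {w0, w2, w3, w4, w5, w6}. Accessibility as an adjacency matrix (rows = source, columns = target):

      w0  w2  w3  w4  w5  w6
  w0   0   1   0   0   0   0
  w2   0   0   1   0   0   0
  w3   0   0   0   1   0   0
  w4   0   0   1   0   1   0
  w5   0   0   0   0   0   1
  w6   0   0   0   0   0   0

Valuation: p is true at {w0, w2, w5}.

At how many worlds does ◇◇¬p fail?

2

w0: successors {w2}; ◇¬p there: w2:T. ✓
w2: successors {w3}; ◇¬p there: w3:T. ✓
w3: successors {w4}; ◇¬p there: w4:T. ✓
w4: successors {w3, w5}; ◇¬p there: w3:T, w5:T. ✓
w5: successors {w6}; ◇¬p there: w6:F. ✗
w6: no successors, so ◇◇¬p fails. ✗
Satisfying worlds: {w0, w2, w3, w4}.
So ◇◇¬p fails at the other 2 worlds.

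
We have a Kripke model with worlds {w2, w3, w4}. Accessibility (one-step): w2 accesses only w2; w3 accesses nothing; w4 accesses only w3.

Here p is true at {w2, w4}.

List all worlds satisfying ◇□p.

{w2, w4}

w2: successors {w2}; □p there: w2:T. ✓
w3: no successors, so ◇□p fails. ✗
w4: successors {w3}; □p there: w3:T. ✓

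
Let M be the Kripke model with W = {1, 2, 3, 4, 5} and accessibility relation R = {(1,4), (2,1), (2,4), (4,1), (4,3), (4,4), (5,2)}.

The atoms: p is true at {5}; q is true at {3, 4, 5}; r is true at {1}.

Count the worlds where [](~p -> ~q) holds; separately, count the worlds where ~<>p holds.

For [](~p -> ~q):
1: successors {4}; ~p -> ~q there: 4:F. ✗
2: successors {1, 4}; ~p -> ~q there: 1:T, 4:F. ✗
3: no successors, so [](~p -> ~q) holds vacuously. ✓
4: successors {1, 3, 4}; ~p -> ~q there: 1:T, 3:F, 4:F. ✗
5: successors {2}; ~p -> ~q there: 2:T. ✓
— 2 worlds.
For ~<>p:
1: <>p is F. ✓
2: <>p is F. ✓
3: <>p is F. ✓
4: <>p is F. ✓
5: <>p is F. ✓
— 5 worlds.

2 and 5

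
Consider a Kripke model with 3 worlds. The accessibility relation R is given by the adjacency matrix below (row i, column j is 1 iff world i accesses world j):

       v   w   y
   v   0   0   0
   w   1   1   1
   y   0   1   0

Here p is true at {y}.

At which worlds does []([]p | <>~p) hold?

{v, w, y}

v: no successors, so []([]p | <>~p) holds vacuously. ✓
w: successors {v, w, y}; []p | <>~p there: v:T, w:T, y:T. ✓
y: successors {w}; []p | <>~p there: w:T. ✓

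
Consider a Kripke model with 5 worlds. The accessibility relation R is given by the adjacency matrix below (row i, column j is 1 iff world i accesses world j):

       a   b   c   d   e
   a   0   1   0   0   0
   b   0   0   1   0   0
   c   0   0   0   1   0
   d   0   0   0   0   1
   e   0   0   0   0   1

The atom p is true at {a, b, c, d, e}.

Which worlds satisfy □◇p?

{a, b, c, d, e}

a: successors {b}; ◇p there: b:T. ✓
b: successors {c}; ◇p there: c:T. ✓
c: successors {d}; ◇p there: d:T. ✓
d: successors {e}; ◇p there: e:T. ✓
e: successors {e}; ◇p there: e:T. ✓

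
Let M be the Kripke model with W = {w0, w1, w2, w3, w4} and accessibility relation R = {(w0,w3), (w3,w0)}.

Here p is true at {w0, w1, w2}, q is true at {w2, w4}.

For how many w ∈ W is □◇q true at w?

3

w0: successors {w3}; ◇q there: w3:F. ✗
w1: no successors, so □◇q holds vacuously. ✓
w2: no successors, so □◇q holds vacuously. ✓
w3: successors {w0}; ◇q there: w0:F. ✗
w4: no successors, so □◇q holds vacuously. ✓
Satisfying worlds: {w1, w2, w4}.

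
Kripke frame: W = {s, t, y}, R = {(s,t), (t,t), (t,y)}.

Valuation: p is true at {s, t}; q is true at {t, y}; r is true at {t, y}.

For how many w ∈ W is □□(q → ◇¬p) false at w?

s: successors {t}; □(q → ◇¬p) there: t:F. ✗
t: successors {t, y}; □(q → ◇¬p) there: t:F, y:T. ✗
y: no successors, so □□(q → ◇¬p) holds vacuously. ✓
Satisfying worlds: {y}.
So □□(q → ◇¬p) fails at the other 2 worlds.

2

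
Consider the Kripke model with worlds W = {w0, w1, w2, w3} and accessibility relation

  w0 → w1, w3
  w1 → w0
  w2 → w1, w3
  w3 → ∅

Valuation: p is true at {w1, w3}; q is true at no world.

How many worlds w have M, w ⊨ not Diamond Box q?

2

w0: Diamond Box q is T. ✗
w1: Diamond Box q is F. ✓
w2: Diamond Box q is T. ✗
w3: Diamond Box q is F. ✓
Satisfying worlds: {w1, w3}.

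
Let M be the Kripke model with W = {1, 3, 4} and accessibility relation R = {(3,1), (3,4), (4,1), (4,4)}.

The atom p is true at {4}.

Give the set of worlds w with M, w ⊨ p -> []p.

1: p is F, []p is T. ✓
3: p is F, []p is F. ✓
4: p is T, []p is F. ✗

{1, 3}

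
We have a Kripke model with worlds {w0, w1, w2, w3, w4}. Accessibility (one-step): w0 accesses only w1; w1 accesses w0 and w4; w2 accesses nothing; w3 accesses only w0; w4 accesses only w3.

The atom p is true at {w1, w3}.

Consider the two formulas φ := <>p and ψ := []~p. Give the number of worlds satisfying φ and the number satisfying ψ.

2 and 3

For <>p:
w0: successors {w1}; p there: w1:T. ✓
w1: successors {w0, w4}; p there: w0:F, w4:F. ✗
w2: no successors, so <>p fails. ✗
w3: successors {w0}; p there: w0:F. ✗
w4: successors {w3}; p there: w3:T. ✓
— 2 worlds.
For []~p:
w0: successors {w1}; ~p there: w1:F. ✗
w1: successors {w0, w4}; ~p there: w0:T, w4:T. ✓
w2: no successors, so []~p holds vacuously. ✓
w3: successors {w0}; ~p there: w0:T. ✓
w4: successors {w3}; ~p there: w3:F. ✗
— 3 worlds.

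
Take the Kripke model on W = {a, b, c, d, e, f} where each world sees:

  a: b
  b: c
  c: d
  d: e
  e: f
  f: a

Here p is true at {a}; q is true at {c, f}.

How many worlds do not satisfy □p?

a: successors {b}; p there: b:F. ✗
b: successors {c}; p there: c:F. ✗
c: successors {d}; p there: d:F. ✗
d: successors {e}; p there: e:F. ✗
e: successors {f}; p there: f:F. ✗
f: successors {a}; p there: a:T. ✓
Satisfying worlds: {f}.
So □p fails at the other 5 worlds.

5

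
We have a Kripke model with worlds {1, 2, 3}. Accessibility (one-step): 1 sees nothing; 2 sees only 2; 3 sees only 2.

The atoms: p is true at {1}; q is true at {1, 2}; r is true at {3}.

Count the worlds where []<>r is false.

1: no successors, so []<>r holds vacuously. ✓
2: successors {2}; <>r there: 2:F. ✗
3: successors {2}; <>r there: 2:F. ✗
Satisfying worlds: {1}.
So []<>r fails at the other 2 worlds.

2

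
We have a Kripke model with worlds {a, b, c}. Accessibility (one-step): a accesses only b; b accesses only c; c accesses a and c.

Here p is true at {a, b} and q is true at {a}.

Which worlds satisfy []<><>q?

{a, b}

a: successors {b}; <><>q there: b:T. ✓
b: successors {c}; <><>q there: c:T. ✓
c: successors {a, c}; <><>q there: a:F, c:T. ✗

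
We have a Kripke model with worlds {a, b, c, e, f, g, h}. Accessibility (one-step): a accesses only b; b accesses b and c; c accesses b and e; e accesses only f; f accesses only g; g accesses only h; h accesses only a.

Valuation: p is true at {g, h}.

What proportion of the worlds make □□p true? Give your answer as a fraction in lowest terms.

a: successors {b}; □p there: b:F. ✗
b: successors {b, c}; □p there: b:F, c:F. ✗
c: successors {b, e}; □p there: b:F, e:F. ✗
e: successors {f}; □p there: f:T. ✓
f: successors {g}; □p there: g:T. ✓
g: successors {h}; □p there: h:F. ✗
h: successors {a}; □p there: a:F. ✗
That's 2 of 7 worlds, so 2/7.

2/7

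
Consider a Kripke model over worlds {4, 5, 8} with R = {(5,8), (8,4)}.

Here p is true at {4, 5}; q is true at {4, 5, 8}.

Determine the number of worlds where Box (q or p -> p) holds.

2

4: no successors, so Box (q or p -> p) holds vacuously. ✓
5: successors {8}; q or p -> p there: 8:F. ✗
8: successors {4}; q or p -> p there: 4:T. ✓
Satisfying worlds: {4, 8}.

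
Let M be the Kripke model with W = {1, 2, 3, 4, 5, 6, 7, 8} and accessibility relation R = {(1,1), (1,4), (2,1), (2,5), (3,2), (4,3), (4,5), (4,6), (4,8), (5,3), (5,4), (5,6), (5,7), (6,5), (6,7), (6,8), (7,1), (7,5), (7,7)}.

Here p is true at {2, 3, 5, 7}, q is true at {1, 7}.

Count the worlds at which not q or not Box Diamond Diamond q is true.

6

1: not q is F, not Box Diamond Diamond q is F. ✗
2: not q is T, not Box Diamond Diamond q is F. ✓
3: not q is T, not Box Diamond Diamond q is F. ✓
4: not q is T, not Box Diamond Diamond q is T. ✓
5: not q is T, not Box Diamond Diamond q is F. ✓
6: not q is T, not Box Diamond Diamond q is T. ✓
7: not q is F, not Box Diamond Diamond q is F. ✗
8: not q is T, not Box Diamond Diamond q is F. ✓
Satisfying worlds: {2, 3, 4, 5, 6, 8}.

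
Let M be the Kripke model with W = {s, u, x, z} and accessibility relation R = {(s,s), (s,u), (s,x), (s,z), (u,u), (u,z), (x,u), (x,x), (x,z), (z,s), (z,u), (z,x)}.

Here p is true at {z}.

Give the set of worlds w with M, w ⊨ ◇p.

s: successors {s, u, x, z}; p there: s:F, u:F, x:F, z:T. ✓
u: successors {u, z}; p there: u:F, z:T. ✓
x: successors {u, x, z}; p there: u:F, x:F, z:T. ✓
z: successors {s, u, x}; p there: s:F, u:F, x:F. ✗

{s, u, x}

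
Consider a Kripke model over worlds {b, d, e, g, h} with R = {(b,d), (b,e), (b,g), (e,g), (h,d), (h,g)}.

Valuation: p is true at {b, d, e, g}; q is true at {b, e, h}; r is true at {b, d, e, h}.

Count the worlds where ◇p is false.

2

b: successors {d, e, g}; p there: d:T, e:T, g:T. ✓
d: no successors, so ◇p fails. ✗
e: successors {g}; p there: g:T. ✓
g: no successors, so ◇p fails. ✗
h: successors {d, g}; p there: d:T, g:T. ✓
Satisfying worlds: {b, e, h}.
So ◇p fails at the other 2 worlds.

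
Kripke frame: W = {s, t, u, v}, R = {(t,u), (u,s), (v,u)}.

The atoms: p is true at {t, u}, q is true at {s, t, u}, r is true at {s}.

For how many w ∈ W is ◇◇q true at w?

2

s: no successors, so ◇◇q fails. ✗
t: successors {u}; ◇q there: u:T. ✓
u: successors {s}; ◇q there: s:F. ✗
v: successors {u}; ◇q there: u:T. ✓
Satisfying worlds: {t, v}.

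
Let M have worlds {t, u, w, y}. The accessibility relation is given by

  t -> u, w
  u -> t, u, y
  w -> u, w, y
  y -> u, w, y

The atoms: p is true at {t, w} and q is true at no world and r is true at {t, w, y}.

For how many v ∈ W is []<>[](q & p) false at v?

4

t: successors {u, w}; <>[](q & p) there: u:F, w:F. ✗
u: successors {t, u, y}; <>[](q & p) there: t:F, u:F, y:F. ✗
w: successors {u, w, y}; <>[](q & p) there: u:F, w:F, y:F. ✗
y: successors {u, w, y}; <>[](q & p) there: u:F, w:F, y:F. ✗
Satisfying worlds: ∅.
So []<>[](q & p) fails at the other 4 worlds.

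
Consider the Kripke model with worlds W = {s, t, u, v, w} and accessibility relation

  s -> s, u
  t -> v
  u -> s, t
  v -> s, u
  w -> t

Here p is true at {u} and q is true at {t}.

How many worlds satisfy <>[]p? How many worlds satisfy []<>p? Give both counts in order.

For <>[]p:
s: successors {s, u}; []p there: s:F, u:F. ✗
t: successors {v}; []p there: v:F. ✗
u: successors {s, t}; []p there: s:F, t:F. ✗
v: successors {s, u}; []p there: s:F, u:F. ✗
w: successors {t}; []p there: t:F. ✗
— 0 worlds.
For []<>p:
s: successors {s, u}; <>p there: s:T, u:F. ✗
t: successors {v}; <>p there: v:T. ✓
u: successors {s, t}; <>p there: s:T, t:F. ✗
v: successors {s, u}; <>p there: s:T, u:F. ✗
w: successors {t}; <>p there: t:F. ✗
— 1 world.

0 and 1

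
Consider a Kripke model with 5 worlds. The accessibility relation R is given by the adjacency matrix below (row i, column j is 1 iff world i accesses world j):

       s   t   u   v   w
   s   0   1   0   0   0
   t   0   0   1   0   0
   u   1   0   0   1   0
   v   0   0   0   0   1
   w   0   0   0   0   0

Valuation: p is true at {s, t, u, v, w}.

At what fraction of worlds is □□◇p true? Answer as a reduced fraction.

s: successors {t}; □◇p there: t:T. ✓
t: successors {u}; □◇p there: u:T. ✓
u: successors {s, v}; □◇p there: s:T, v:F. ✗
v: successors {w}; □◇p there: w:T. ✓
w: no successors, so □□◇p holds vacuously. ✓
That's 4 of 5 worlds, so 4/5.

4/5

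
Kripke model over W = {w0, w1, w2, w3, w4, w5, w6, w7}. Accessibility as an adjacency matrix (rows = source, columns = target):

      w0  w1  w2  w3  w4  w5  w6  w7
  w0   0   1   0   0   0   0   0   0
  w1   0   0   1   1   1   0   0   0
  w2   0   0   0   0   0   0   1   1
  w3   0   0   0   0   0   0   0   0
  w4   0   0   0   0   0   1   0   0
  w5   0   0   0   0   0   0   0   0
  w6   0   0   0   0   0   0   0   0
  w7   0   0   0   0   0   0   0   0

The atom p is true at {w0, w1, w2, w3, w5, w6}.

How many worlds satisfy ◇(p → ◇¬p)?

w0: successors {w1}; p → ◇¬p there: w1:T. ✓
w1: successors {w2, w3, w4}; p → ◇¬p there: w2:T, w3:F, w4:T. ✓
w2: successors {w6, w7}; p → ◇¬p there: w6:F, w7:T. ✓
w3: no successors, so ◇(p → ◇¬p) fails. ✗
w4: successors {w5}; p → ◇¬p there: w5:F. ✗
w5: no successors, so ◇(p → ◇¬p) fails. ✗
w6: no successors, so ◇(p → ◇¬p) fails. ✗
w7: no successors, so ◇(p → ◇¬p) fails. ✗
Satisfying worlds: {w0, w1, w2}.

3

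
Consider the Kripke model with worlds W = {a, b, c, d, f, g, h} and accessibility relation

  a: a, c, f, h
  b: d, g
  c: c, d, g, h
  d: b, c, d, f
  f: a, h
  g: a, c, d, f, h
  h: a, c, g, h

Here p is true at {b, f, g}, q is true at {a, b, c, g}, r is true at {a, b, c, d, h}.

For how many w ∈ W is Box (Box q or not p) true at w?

a: successors {a, c, f, h}; Box q or not p there: a:T, c:T, f:F, h:T. ✗
b: successors {d, g}; Box q or not p there: d:T, g:F. ✗
c: successors {c, d, g, h}; Box q or not p there: c:T, d:T, g:F, h:T. ✗
d: successors {b, c, d, f}; Box q or not p there: b:F, c:T, d:T, f:F. ✗
f: successors {a, h}; Box q or not p there: a:T, h:T. ✓
g: successors {a, c, d, f, h}; Box q or not p there: a:T, c:T, d:T, f:F, h:T. ✗
h: successors {a, c, g, h}; Box q or not p there: a:T, c:T, g:F, h:T. ✗
Satisfying worlds: {f}.

1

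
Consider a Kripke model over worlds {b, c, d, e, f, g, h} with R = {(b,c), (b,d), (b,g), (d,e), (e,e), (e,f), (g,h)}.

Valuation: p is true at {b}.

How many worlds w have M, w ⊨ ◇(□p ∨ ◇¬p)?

b: successors {c, d, g}; □p ∨ ◇¬p there: c:T, d:T, g:T. ✓
c: no successors, so ◇(□p ∨ ◇¬p) fails. ✗
d: successors {e}; □p ∨ ◇¬p there: e:T. ✓
e: successors {e, f}; □p ∨ ◇¬p there: e:T, f:T. ✓
f: no successors, so ◇(□p ∨ ◇¬p) fails. ✗
g: successors {h}; □p ∨ ◇¬p there: h:T. ✓
h: no successors, so ◇(□p ∨ ◇¬p) fails. ✗
Satisfying worlds: {b, d, e, g}.

4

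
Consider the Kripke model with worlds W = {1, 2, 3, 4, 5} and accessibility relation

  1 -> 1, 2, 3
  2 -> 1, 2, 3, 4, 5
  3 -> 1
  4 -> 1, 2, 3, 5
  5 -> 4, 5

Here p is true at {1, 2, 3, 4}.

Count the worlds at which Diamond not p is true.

3

1: successors {1, 2, 3}; not p there: 1:F, 2:F, 3:F. ✗
2: successors {1, 2, 3, 4, 5}; not p there: 1:F, 2:F, 3:F, 4:F, 5:T. ✓
3: successors {1}; not p there: 1:F. ✗
4: successors {1, 2, 3, 5}; not p there: 1:F, 2:F, 3:F, 5:T. ✓
5: successors {4, 5}; not p there: 4:F, 5:T. ✓
Satisfying worlds: {2, 4, 5}.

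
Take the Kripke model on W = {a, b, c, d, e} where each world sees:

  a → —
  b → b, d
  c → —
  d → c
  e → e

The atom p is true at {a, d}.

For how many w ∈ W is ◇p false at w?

a: no successors, so ◇p fails. ✗
b: successors {b, d}; p there: b:F, d:T. ✓
c: no successors, so ◇p fails. ✗
d: successors {c}; p there: c:F. ✗
e: successors {e}; p there: e:F. ✗
Satisfying worlds: {b}.
So ◇p fails at the other 4 worlds.

4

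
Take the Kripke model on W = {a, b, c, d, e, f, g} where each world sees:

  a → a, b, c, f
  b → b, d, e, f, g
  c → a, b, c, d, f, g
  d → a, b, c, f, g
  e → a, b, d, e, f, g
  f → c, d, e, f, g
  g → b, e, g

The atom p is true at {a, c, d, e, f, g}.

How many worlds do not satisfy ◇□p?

a: successors {a, b, c, f}; □p there: a:F, b:F, c:F, f:T. ✓
b: successors {b, d, e, f, g}; □p there: b:F, d:F, e:F, f:T, g:F. ✓
c: successors {a, b, c, d, f, g}; □p there: a:F, b:F, c:F, d:F, f:T, g:F. ✓
d: successors {a, b, c, f, g}; □p there: a:F, b:F, c:F, f:T, g:F. ✓
e: successors {a, b, d, e, f, g}; □p there: a:F, b:F, d:F, e:F, f:T, g:F. ✓
f: successors {c, d, e, f, g}; □p there: c:F, d:F, e:F, f:T, g:F. ✓
g: successors {b, e, g}; □p there: b:F, e:F, g:F. ✗
Satisfying worlds: {a, b, c, d, e, f}.
So ◇□p fails at the other 1 world.

1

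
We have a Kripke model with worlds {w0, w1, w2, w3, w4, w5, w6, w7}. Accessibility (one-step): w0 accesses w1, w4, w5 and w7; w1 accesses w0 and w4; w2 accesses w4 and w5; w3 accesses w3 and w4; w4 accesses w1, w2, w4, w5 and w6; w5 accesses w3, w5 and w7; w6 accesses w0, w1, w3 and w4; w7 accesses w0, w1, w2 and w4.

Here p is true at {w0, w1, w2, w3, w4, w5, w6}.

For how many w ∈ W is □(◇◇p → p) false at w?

2

w0: successors {w1, w4, w5, w7}; ◇◇p → p there: w1:T, w4:T, w5:T, w7:F. ✗
w1: successors {w0, w4}; ◇◇p → p there: w0:T, w4:T. ✓
w2: successors {w4, w5}; ◇◇p → p there: w4:T, w5:T. ✓
w3: successors {w3, w4}; ◇◇p → p there: w3:T, w4:T. ✓
w4: successors {w1, w2, w4, w5, w6}; ◇◇p → p there: w1:T, w2:T, w4:T, w5:T, w6:T. ✓
w5: successors {w3, w5, w7}; ◇◇p → p there: w3:T, w5:T, w7:F. ✗
w6: successors {w0, w1, w3, w4}; ◇◇p → p there: w0:T, w1:T, w3:T, w4:T. ✓
w7: successors {w0, w1, w2, w4}; ◇◇p → p there: w0:T, w1:T, w2:T, w4:T. ✓
Satisfying worlds: {w1, w2, w3, w4, w6, w7}.
So □(◇◇p → p) fails at the other 2 worlds.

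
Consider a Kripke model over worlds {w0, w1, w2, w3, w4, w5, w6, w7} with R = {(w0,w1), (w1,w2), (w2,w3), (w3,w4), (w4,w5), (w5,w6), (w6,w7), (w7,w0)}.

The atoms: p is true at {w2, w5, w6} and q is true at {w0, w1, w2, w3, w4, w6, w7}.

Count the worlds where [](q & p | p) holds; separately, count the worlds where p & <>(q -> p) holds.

For [](q & p | p):
w0: successors {w1}; q & p | p there: w1:F. ✗
w1: successors {w2}; q & p | p there: w2:T. ✓
w2: successors {w3}; q & p | p there: w3:F. ✗
w3: successors {w4}; q & p | p there: w4:F. ✗
w4: successors {w5}; q & p | p there: w5:T. ✓
w5: successors {w6}; q & p | p there: w6:T. ✓
w6: successors {w7}; q & p | p there: w7:F. ✗
w7: successors {w0}; q & p | p there: w0:F. ✗
— 3 worlds.
For p & <>(q -> p):
w0: p is F, <>(q -> p) is F. ✗
w1: p is F, <>(q -> p) is T. ✗
w2: p is T, <>(q -> p) is F. ✗
w3: p is F, <>(q -> p) is F. ✗
w4: p is F, <>(q -> p) is T. ✗
w5: p is T, <>(q -> p) is T. ✓
w6: p is T, <>(q -> p) is F. ✗
w7: p is F, <>(q -> p) is F. ✗
— 1 world.

3 and 1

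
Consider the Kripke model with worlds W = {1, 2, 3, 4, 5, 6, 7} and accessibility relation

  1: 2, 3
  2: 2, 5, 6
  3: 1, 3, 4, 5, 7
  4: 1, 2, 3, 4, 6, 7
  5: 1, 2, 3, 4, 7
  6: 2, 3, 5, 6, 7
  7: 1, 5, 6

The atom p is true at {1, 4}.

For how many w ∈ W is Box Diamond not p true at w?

1: successors {2, 3}; Diamond not p there: 2:T, 3:T. ✓
2: successors {2, 5, 6}; Diamond not p there: 2:T, 5:T, 6:T. ✓
3: successors {1, 3, 4, 5, 7}; Diamond not p there: 1:T, 3:T, 4:T, 5:T, 7:T. ✓
4: successors {1, 2, 3, 4, 6, 7}; Diamond not p there: 1:T, 2:T, 3:T, 4:T, 6:T, 7:T. ✓
5: successors {1, 2, 3, 4, 7}; Diamond not p there: 1:T, 2:T, 3:T, 4:T, 7:T. ✓
6: successors {2, 3, 5, 6, 7}; Diamond not p there: 2:T, 3:T, 5:T, 6:T, 7:T. ✓
7: successors {1, 5, 6}; Diamond not p there: 1:T, 5:T, 6:T. ✓
Satisfying worlds: {1, 2, 3, 4, 5, 6, 7}.

7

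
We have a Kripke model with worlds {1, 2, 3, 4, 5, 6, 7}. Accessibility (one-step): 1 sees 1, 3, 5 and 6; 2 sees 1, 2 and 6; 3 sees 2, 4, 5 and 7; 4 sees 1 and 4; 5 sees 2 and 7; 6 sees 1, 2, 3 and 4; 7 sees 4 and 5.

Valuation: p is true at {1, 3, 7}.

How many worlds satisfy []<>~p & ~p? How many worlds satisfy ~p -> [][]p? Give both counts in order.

For []<>~p & ~p:
1: []<>~p is T, ~p is F. ✗
2: []<>~p is T, ~p is T. ✓
3: []<>~p is T, ~p is F. ✗
4: []<>~p is T, ~p is T. ✓
5: []<>~p is T, ~p is T. ✓
6: []<>~p is T, ~p is T. ✓
7: []<>~p is T, ~p is F. ✗
— 4 worlds.
For ~p -> [][]p:
1: ~p is F, [][]p is F. ✓
2: ~p is T, [][]p is F. ✗
3: ~p is F, [][]p is F. ✓
4: ~p is T, [][]p is F. ✗
5: ~p is T, [][]p is F. ✗
6: ~p is T, [][]p is F. ✗
7: ~p is F, [][]p is F. ✓
— 3 worlds.

4 and 3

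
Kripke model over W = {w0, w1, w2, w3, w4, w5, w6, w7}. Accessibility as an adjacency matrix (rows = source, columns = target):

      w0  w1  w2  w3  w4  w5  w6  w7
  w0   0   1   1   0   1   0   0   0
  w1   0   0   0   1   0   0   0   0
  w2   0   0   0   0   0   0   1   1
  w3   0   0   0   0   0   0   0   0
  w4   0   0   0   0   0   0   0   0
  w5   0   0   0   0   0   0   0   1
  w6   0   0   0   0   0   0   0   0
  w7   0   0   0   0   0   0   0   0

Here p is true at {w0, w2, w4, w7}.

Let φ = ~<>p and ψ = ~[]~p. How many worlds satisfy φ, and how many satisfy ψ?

For ~<>p:
w0: <>p is T. ✗
w1: <>p is F. ✓
w2: <>p is T. ✗
w3: <>p is F. ✓
w4: <>p is F. ✓
w5: <>p is T. ✗
w6: <>p is F. ✓
w7: <>p is F. ✓
— 5 worlds.
For ~[]~p:
w0: []~p is F. ✓
w1: []~p is T. ✗
w2: []~p is F. ✓
w3: []~p is T. ✗
w4: []~p is T. ✗
w5: []~p is F. ✓
w6: []~p is T. ✗
w7: []~p is T. ✗
— 3 worlds.

5 and 3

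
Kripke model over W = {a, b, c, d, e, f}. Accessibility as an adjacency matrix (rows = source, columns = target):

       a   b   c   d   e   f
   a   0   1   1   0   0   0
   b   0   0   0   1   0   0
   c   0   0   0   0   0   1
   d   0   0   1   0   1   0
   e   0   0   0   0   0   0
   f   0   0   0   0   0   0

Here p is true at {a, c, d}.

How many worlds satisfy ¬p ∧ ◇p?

1

a: ¬p is F, ◇p is T. ✗
b: ¬p is T, ◇p is T. ✓
c: ¬p is F, ◇p is F. ✗
d: ¬p is F, ◇p is T. ✗
e: ¬p is T, ◇p is F. ✗
f: ¬p is T, ◇p is F. ✗
Satisfying worlds: {b}.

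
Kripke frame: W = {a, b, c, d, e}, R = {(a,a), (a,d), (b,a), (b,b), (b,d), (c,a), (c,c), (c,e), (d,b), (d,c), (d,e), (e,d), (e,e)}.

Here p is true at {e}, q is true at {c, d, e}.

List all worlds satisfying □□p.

a: successors {a, d}; □p there: a:F, d:F. ✗
b: successors {a, b, d}; □p there: a:F, b:F, d:F. ✗
c: successors {a, c, e}; □p there: a:F, c:F, e:F. ✗
d: successors {b, c, e}; □p there: b:F, c:F, e:F. ✗
e: successors {d, e}; □p there: d:F, e:F. ✗

∅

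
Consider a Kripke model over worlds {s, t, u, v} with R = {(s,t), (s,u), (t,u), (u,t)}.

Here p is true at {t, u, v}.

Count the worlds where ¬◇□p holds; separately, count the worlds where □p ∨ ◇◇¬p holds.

1 and 4

For ¬◇□p:
s: ◇□p is T. ✗
t: ◇□p is T. ✗
u: ◇□p is T. ✗
v: ◇□p is F. ✓
— 1 world.
For □p ∨ ◇◇¬p:
s: □p is T, ◇◇¬p is F. ✓
t: □p is T, ◇◇¬p is F. ✓
u: □p is T, ◇◇¬p is F. ✓
v: □p is T, ◇◇¬p is F. ✓
— 4 worlds.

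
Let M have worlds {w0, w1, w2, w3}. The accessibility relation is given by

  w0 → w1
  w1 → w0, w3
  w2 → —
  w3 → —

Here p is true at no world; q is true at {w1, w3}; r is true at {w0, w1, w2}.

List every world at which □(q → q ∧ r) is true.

{w0, w2, w3}

w0: successors {w1}; q → q ∧ r there: w1:T. ✓
w1: successors {w0, w3}; q → q ∧ r there: w0:T, w3:F. ✗
w2: no successors, so □(q → q ∧ r) holds vacuously. ✓
w3: no successors, so □(q → q ∧ r) holds vacuously. ✓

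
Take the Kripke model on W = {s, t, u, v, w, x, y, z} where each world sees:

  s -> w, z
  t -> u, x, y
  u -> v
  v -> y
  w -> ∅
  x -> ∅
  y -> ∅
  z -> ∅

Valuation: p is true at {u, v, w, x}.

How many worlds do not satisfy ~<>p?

s: <>p is T. ✗
t: <>p is T. ✗
u: <>p is T. ✗
v: <>p is F. ✓
w: <>p is F. ✓
x: <>p is F. ✓
y: <>p is F. ✓
z: <>p is F. ✓
Satisfying worlds: {v, w, x, y, z}.
So ~<>p fails at the other 3 worlds.

3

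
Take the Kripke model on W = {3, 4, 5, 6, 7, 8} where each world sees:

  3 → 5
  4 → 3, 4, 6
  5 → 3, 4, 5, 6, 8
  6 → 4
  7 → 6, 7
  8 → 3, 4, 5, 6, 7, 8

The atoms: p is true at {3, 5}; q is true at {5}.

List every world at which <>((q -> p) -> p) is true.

3: successors {5}; (q -> p) -> p there: 5:T. ✓
4: successors {3, 4, 6}; (q -> p) -> p there: 3:T, 4:F, 6:F. ✓
5: successors {3, 4, 5, 6, 8}; (q -> p) -> p there: 3:T, 4:F, 5:T, 6:F, 8:F. ✓
6: successors {4}; (q -> p) -> p there: 4:F. ✗
7: successors {6, 7}; (q -> p) -> p there: 6:F, 7:F. ✗
8: successors {3, 4, 5, 6, 7, 8}; (q -> p) -> p there: 3:T, 4:F, 5:T, 6:F, 7:F, 8:F. ✓

{3, 4, 5, 8}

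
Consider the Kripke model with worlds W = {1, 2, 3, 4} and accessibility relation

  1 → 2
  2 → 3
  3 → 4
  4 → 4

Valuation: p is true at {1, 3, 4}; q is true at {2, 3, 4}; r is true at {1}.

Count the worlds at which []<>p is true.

1: successors {2}; <>p there: 2:T. ✓
2: successors {3}; <>p there: 3:T. ✓
3: successors {4}; <>p there: 4:T. ✓
4: successors {4}; <>p there: 4:T. ✓
Satisfying worlds: {1, 2, 3, 4}.

4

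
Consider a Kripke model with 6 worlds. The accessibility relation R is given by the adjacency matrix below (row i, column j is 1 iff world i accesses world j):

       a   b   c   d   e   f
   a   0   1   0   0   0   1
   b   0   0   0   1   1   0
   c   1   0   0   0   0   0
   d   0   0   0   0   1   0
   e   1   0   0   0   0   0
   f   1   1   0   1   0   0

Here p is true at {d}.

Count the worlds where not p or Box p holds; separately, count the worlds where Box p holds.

5 and 0

For not p or Box p:
a: not p is T, Box p is F. ✓
b: not p is T, Box p is F. ✓
c: not p is T, Box p is F. ✓
d: not p is F, Box p is F. ✗
e: not p is T, Box p is F. ✓
f: not p is T, Box p is F. ✓
— 5 worlds.
For Box p:
a: successors {b, f}; p there: b:F, f:F. ✗
b: successors {d, e}; p there: d:T, e:F. ✗
c: successors {a}; p there: a:F. ✗
d: successors {e}; p there: e:F. ✗
e: successors {a}; p there: a:F. ✗
f: successors {a, b, d}; p there: a:F, b:F, d:T. ✗
— 0 worlds.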